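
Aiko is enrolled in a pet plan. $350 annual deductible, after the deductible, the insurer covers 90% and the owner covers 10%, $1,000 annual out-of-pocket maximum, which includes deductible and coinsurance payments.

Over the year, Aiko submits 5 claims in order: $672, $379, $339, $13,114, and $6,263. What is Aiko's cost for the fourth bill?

$546

Claim 1 — $672: deductible takes $350, $322 remains; coinsurance $322 × 10% = $32.20. Owner owes $382.20 (running OOP $382.20).
Claim 2 — $379: deductible already satisfied, so owner's share is 10% × $379 = $37.90. Cost to owner: $37.90. OOP to date $420.10.
Claim 3 — $339: 10% coinsurance on $339 = $33.90. Cost to owner: $33.90. OOP to date $454.
Claim 4 — $13,114: 10% coinsurance on $13,114 = $1,311.40. That would push OOP to $1,765.40, over the $1,000 cap, so owner pays $1,000 − $454 = $546.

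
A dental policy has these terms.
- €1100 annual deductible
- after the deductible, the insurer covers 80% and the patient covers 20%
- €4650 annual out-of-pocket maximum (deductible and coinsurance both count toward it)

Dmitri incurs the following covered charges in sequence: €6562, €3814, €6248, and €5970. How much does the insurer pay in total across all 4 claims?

€17944

#1 (€6562): deductible takes €1100, €5462 remains; 20% of €5462 = €1092.40. Patient owes €2192.40 (running OOP €2192.40). Insurer: €6562 − €2192.40 = €4369.60.
#2 (€3814): deductible already satisfied, so patient's share is 20% × €3814 = €762.80. Patient pays €762.80; OOP now €2955.20. Plan pays €3814 − €762.80 = €3051.20.
#3 (€6248): 20% coinsurance on €6248 = €1249.60. Cost to patient: €1249.60. OOP to date €4204.80. Insurer: €6248 − €1249.60 = €4998.40.
#4 (€5970): 20% coinsurance on €5970 = €1194. Adding that to €4204.80 gives €5398.80, past the €4650 cap; patient pays only €4650 − €4204.80 = €445.20. Insurer: €5970 − €445.20 = €5524.80.
Insurer total = bills − patient's total = €22594 − €4650 = €17944.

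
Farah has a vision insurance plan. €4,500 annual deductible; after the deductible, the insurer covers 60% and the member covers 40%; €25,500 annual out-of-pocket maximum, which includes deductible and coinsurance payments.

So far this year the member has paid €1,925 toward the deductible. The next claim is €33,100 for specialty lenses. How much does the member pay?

€1,925 of the €4,500 deductible is already met, leaving €2,575.
The remaining €30,525 (= €33,100 − €2,575) moves to coinsurance.
Member's 40% share of €30,525 is €12,210.
So the member owes €2,575 + €12,210 = €14,785 before any cap.
Cumulative spending €1,925 + €14,785 = €16,710 stays under the €25,500 maximum.

€14,785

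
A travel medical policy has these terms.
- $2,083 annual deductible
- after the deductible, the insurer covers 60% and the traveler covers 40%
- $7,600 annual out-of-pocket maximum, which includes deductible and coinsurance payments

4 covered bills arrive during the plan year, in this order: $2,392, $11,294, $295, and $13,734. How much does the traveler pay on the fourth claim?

$757.80

#1 ($2,392): $2,083 finishes the deductible; $309 goes to coinsurance; 40% of $309 = $123.60. Traveler pays $2,206.60; OOP now $2,206.60.
#2 ($11,294): deductible already satisfied, so traveler's share is 40% × $11,294 = $4,517.60. Traveler owes $4,517.60 (running OOP $6,724.20).
#3 ($295): deductible already satisfied, so traveler's share is 40% × $295 = $118. Traveler pays $118; OOP now $6,842.20.
#4 ($13,734): deductible met; 40% of $13,734 = $5,493.60. That would push OOP to $12,335.80, over the $7,600 cap, so traveler pays $7,600 − $6,842.20 = $757.80.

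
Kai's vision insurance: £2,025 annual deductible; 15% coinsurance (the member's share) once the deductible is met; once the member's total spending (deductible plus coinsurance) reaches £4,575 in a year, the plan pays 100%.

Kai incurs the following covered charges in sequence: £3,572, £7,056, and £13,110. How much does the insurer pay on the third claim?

£11,850.45

Claim 1 — £3,572: £2,025 to deductible, leaving £1,547; member's 15% is £232.05. Member owes £2,257.05 (running OOP £2,257.05). Insurer: £3,572 − £2,257.05 = £1,314.95.
Claim 2 — £7,056: deductible already satisfied, so member's share is 15% × £7,056 = £1,058.40. Member owes £1,058.40 (running OOP £3,315.45). Insurer: £7,056 − £1,058.40 = £5,997.60.
Claim 3 — £13,110: deductible met; 15% of £13,110 = £1,966.50. OOP would hit £5,281.95 > £4,575, so the cap limits the member to £4,575 − £3,315.45 = £1,259.55. Plan pays £13,110 − £1,259.55 = £11,850.45.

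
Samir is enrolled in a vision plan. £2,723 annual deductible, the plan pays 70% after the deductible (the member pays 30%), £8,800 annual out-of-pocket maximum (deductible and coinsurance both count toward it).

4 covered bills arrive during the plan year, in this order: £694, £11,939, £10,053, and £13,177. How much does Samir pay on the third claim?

Claim 1 — £694: all of it applies to the deductible. Member owes £694 (running OOP £694).
Claim 2 — £11,939: £2,029 finishes the deductible; £9,910 goes to coinsurance; 30% of £9,910 = £2,973. Member pays £5,002; OOP now £5,696.
Claim 3 — £10,053: deductible met; 30% of £10,053 = £3,015.90. Member owes £3,015.90 (running OOP £8,711.90).

£3,015.90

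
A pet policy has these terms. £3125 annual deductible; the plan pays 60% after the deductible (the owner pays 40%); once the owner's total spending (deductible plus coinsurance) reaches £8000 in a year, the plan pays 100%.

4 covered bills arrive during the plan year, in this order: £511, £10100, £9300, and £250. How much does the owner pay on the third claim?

£1880.60

#1 (£511): fully absorbed by the deductible. Owner owes £511 (running OOP £511).
#2 (£10100): £2614 finishes the deductible; £7486 goes to coinsurance; 40% of £7486 = £2994.40. Owner owes £5608.40 (running OOP £6119.40).
#3 (£9300): deductible met; 40% of £9300 = £3720. Adding that to £6119.40 gives £9839.40, past the £8000 cap; owner pays only £8000 − £6119.40 = £1880.60.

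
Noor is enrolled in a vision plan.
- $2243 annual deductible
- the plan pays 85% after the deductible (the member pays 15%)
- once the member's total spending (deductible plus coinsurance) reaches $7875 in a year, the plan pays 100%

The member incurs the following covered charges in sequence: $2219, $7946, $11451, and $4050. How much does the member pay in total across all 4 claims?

Bill 1, $2219: fully absorbed by the deductible. Cost to member: $2219. OOP to date $2219.
Bill 2, $7946: deductible takes $24, $7922 remains; 15% of $7922 = $1188.30. Member pays $1212.30; OOP now $3431.30.
Bill 3, $11451: deductible met; 15% of $11451 = $1717.65. Member owes $1717.65 (running OOP $5148.95).
Bill 4, $4050: 15% coinsurance on $4050 = $607.50. Member owes $607.50 (running OOP $5756.45).
Total paid by the member: $2219 + $1212.30 + $1717.65 + $607.50 = $5756.45.

$5756.45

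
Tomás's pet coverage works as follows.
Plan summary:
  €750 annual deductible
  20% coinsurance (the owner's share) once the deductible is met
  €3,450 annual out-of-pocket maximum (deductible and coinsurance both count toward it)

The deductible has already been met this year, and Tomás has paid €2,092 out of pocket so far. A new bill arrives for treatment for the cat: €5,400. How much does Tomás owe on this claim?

€1,080

The deductible is already satisfied, so the full bill goes to coinsurance.
Coinsurance: €5,400 × 20% = €1,080.
Cumulative spending €2,092 + €1,080 = €3,172 stays under the €3,450 maximum.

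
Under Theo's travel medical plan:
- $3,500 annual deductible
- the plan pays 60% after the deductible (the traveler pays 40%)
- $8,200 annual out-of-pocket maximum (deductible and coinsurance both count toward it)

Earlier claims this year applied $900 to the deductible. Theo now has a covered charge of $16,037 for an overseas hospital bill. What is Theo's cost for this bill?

Deductible still to meet: $3,500 − $900 = $2,600.
After the $2,600 deductible portion, $16,037 − $2,600 = $13,437 is subject to coinsurance.
40% of $13,437 = $5,374.80 falls to the traveler.
That puts the traveler's cost at $2,600 + $5,374.80 = $7,974.80 before any cap.
That would bring total out-of-pocket to $8,874.80, past the $8,200 cap. The traveler is capped at $8,200 − $900 = $7,300 on this claim.

$7,300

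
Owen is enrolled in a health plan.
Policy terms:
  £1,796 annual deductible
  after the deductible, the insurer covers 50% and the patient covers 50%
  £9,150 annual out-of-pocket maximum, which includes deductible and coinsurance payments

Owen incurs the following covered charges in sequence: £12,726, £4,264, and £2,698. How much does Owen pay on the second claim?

£1,889

Claim 1 (£12,726): £1,796 to deductible, leaving £10,930; coinsurance £10,930 × 50% = £5,465. Cost to patient: £7,261. OOP to date £7,261.
Claim 2 (£4,264): 50% coinsurance on £4,264 = £2,132. OOP would hit £9,393 > £9,150, so the cap limits the patient to £9,150 − £7,261 = £1,889.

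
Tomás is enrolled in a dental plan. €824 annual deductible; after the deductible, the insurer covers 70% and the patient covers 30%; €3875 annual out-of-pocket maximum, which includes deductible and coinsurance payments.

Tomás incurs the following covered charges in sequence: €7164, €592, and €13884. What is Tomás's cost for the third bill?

€971.40

Bill 1, €7164: deductible takes €824, €6340 remains; 30% of €6340 = €1902. Patient pays €2726; OOP now €2726.
Bill 2, €592: 30% coinsurance on €592 = €177.60. Patient pays €177.60; OOP now €2903.60.
Bill 3, €13884: deductible met; 30% of €13884 = €4165.20. Adding that to €2903.60 gives €7068.80, past the €3875 cap; patient pays only €3875 − €2903.60 = €971.40.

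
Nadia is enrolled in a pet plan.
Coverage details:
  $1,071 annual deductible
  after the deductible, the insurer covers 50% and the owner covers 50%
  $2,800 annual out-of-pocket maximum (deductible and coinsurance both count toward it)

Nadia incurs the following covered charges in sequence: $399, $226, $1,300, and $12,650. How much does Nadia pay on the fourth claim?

#1 ($399): fully absorbed by the deductible. Cost to owner: $399. OOP to date $399.
#2 ($226): fully absorbed by the deductible. Cost to owner: $226. OOP to date $625.
#3 ($1,300): $446 to deductible, leaving $854; owner's 50% is $427. Owner pays $873; OOP now $1,498.
#4 ($12,650): 50% coinsurance on $12,650 = $6,325. Adding that to $1,498 gives $7,823, past the $2,800 cap; owner pays only $2,800 − $1,498 = $1,302.

$1,302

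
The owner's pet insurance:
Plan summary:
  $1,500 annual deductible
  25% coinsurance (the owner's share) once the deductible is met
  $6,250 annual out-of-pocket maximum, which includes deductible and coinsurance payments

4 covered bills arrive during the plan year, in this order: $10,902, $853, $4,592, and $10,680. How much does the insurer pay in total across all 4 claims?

#1 ($10,902): $1,500 to deductible, leaving $9,402; coinsurance $9,402 × 25% = $2,350.50. Owner owes $3,850.50 (running OOP $3,850.50). Insurer: $10,902 − $3,850.50 = $7,051.50.
#2 ($853): deductible met; 25% of $853 = $213.25. Owner pays $213.25; OOP now $4,063.75. Insurer: $853 − $213.25 = $639.75.
#3 ($4,592): deductible already satisfied, so owner's share is 25% × $4,592 = $1,148. Owner owes $1,148 (running OOP $5,211.75). Insurer: $4,592 − $1,148 = $3,444.
#4 ($10,680): deductible met; 25% of $10,680 = $2,670. Adding that to $5,211.75 gives $7,881.75, past the $6,250 cap; owner pays only $6,250 − $5,211.75 = $1,038.25. Plan pays $10,680 − $1,038.25 = $9,641.75.
Insurer total: $7,051.50 + $639.75 + $3,444 + $9,641.75 = $20,777.

$20,777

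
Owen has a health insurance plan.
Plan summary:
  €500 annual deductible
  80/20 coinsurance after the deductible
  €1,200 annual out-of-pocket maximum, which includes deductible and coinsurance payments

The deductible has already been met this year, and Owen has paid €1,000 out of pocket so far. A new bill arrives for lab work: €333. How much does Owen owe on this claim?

The deductible is already satisfied, so the full bill goes to coinsurance.
20% of €333 = €66.60 falls to the patient.
Year-to-date out-of-pocket becomes €1,000 + €66.60 = €1,066.60, still under the €1,200 maximum, so no cap applies.

€66.60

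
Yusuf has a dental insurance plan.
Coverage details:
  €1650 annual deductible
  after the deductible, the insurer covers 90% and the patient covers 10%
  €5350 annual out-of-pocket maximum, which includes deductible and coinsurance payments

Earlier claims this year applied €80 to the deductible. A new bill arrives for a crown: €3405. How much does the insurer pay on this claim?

€1651.50

€80 of the €1650 deductible is already met, leaving €1570.
After the €1570 deductible portion, €3405 − €1570 = €1835 is subject to coinsurance.
10% of €1835 = €183.50 falls to the patient.
Patient responsibility before any cap: €1570 + €183.50 = €1753.50.
Cumulative spending €80 + €1753.50 = €1833.50 stays under the €5350 maximum.
The plan picks up €3405 − €1753.50 = €1651.50.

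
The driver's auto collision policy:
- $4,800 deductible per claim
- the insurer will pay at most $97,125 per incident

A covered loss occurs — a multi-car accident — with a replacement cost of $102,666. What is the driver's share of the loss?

Subtract the deductible: $102,666 − $4,800 = $97,866.
$97,866 exceeds the $97,125 limit, so the insurer pays the limit: $97,125.
Out of pocket: $102,666 − $97,125 = $5,541.

$5,541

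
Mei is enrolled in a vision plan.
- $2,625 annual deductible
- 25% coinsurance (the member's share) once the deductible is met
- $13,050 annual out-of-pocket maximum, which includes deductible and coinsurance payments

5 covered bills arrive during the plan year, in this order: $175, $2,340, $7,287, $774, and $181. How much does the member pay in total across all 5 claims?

$4,658

#1 ($175): all of it applies to the deductible. Member owes $175 (running OOP $175).
#2 ($2,340): fully absorbed by the deductible. Cost to member: $2,340. OOP to date $2,515.
#3 ($7,287): $110 finishes the deductible; $7,177 goes to coinsurance; member's 25% is $1,794.25. Member pays $1,904.25; OOP now $4,419.25.
#4 ($774): deductible already satisfied, so member's share is 25% × $774 = $193.50. Member pays $193.50; OOP now $4,612.75.
#5 ($181): deductible already satisfied, so member's share is 25% × $181 = $45.25. Member owes $45.25 (running OOP $4,658).
Total paid by the member: $175 + $2,340 + $1,904.25 + $193.50 + $45.25 = $4,658.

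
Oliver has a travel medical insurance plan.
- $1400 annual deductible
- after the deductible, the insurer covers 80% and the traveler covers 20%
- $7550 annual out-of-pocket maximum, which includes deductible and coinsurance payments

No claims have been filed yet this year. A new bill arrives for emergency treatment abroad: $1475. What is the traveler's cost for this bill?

$1415

The full $1400 deductible is still open; $1400 of this bill applies to it.
The remaining $75 (= $1475 − $1400) moves to coinsurance.
20% of $75 = $15 falls to the traveler.
That puts the traveler's cost at $1400 + $15 = $1415 before any cap.
Total out-of-pocket so far would be $0 + $1415 = $1415, below the $7550 cap — no reduction.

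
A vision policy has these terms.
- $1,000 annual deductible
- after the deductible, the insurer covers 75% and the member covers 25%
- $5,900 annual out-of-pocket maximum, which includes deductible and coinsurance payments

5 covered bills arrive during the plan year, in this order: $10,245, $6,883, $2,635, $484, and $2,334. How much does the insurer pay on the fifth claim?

$2,245.75

Bill 1, $10,245: $1,000 finishes the deductible; $9,245 goes to coinsurance; 25% of $9,245 = $2,311.25. Member owes $3,311.25 (running OOP $3,311.25). Plan pays $10,245 − $3,311.25 = $6,933.75.
Bill 2, $6,883: deductible already satisfied, so member's share is 25% × $6,883 = $1,720.75. Member pays $1,720.75; OOP now $5,032. Plan pays $6,883 − $1,720.75 = $5,162.25.
Bill 3, $2,635: deductible already satisfied, so member's share is 25% × $2,635 = $658.75. Cost to member: $658.75. OOP to date $5,690.75. Plan pays $2,635 − $658.75 = $1,976.25.
Bill 4, $484: 25% coinsurance on $484 = $121. Member owes $121 (running OOP $5,811.75). Insurer: $484 − $121 = $363.
Bill 5, $2,334: 25% coinsurance on $2,334 = $583.50. OOP would hit $6,395.25 > $5,900, so the cap limits the member to $5,900 − $5,811.75 = $88.25. Insurer: $2,334 − $88.25 = $2,245.75.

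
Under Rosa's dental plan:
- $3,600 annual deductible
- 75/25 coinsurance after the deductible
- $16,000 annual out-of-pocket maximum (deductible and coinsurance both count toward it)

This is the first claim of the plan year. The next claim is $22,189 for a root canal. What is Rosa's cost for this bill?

The full $3,600 deductible is still open; $3,600 of this bill applies to it.
That leaves $22,189 − $3,600 = $18,589 for coinsurance.
25% of $18,589 = $4,647.25 falls to the patient.
Patient responsibility before any cap: $3,600 + $4,647.25 = $8,247.25.
Year-to-date out-of-pocket becomes $0 + $8,247.25 = $8,247.25, still under the $16,000 maximum, so no cap applies.

$8,247.25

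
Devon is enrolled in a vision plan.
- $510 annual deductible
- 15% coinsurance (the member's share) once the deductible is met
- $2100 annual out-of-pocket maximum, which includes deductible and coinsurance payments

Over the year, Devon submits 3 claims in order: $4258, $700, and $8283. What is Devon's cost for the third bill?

Claim 1 ($4258): deductible takes $510, $3748 remains; coinsurance $3748 × 15% = $562.20. Member owes $1072.20 (running OOP $1072.20).
Claim 2 ($700): deductible already satisfied, so member's share is 15% × $700 = $105. Member pays $105; OOP now $1177.20.
Claim 3 ($8283): deductible already satisfied, so member's share is 15% × $8283 = $1242.45. OOP would hit $2419.65 > $2100, so the cap limits the member to $2100 − $1177.20 = $922.80.

$922.80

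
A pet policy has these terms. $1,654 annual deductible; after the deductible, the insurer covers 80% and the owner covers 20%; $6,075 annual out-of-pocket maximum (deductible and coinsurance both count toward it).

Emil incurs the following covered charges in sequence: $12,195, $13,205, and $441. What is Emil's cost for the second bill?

#1 ($12,195): $1,654 finishes the deductible; $10,541 goes to coinsurance; owner's 20% is $2,108.20. Owner owes $3,762.20 (running OOP $3,762.20).
#2 ($13,205): deductible already satisfied, so owner's share is 20% × $13,205 = $2,641. Adding that to $3,762.20 gives $6,403.20, past the $6,075 cap; owner pays only $6,075 − $3,762.20 = $2,312.80.

$2,312.80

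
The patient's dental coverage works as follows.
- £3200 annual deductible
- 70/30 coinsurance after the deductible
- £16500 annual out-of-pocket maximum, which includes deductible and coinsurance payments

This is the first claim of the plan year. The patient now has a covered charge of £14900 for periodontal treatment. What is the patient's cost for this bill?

Nothing has been paid toward the £3200 deductible, so the first £3200 of this charge is applied there.
The remaining £11700 (= £14900 − £3200) moves to coinsurance.
Coinsurance: £11700 × 30% = £3510.
So the patient owes £3200 + £3510 = £6710 before any cap.
Year-to-date out-of-pocket becomes £0 + £6710 = £6710, still under the £16500 maximum, so no cap applies.

£6710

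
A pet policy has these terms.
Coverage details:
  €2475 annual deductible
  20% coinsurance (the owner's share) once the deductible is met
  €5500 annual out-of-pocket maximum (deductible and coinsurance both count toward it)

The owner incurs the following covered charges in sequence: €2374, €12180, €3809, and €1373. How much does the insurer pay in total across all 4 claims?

€14236

Claim 1 — €2374: entire amount goes to the deductible. Owner pays €2374; OOP now €2374. Plan pays €2374 − €2374 = €0.
Claim 2 — €12180: deductible takes €101, €12079 remains; owner's 20% is €2415.80. Cost to owner: €2516.80. OOP to date €4890.80. Insurer: €12180 − €2516.80 = €9663.20.
Claim 3 — €3809: deductible met; 20% of €3809 = €761.80. That would push OOP to €5652.60, over the €5500 cap, so owner pays €5500 − €4890.80 = €609.20. Insurer: €3809 − €609.20 = €3199.80.
Claim 4 — €1373: deductible met; 20% of €1373 = €274.60. That would push OOP to €5774.60, over the €5500 cap, so owner pays €5500 − €5500 = €0. Plan pays €1373 − €0 = €1373.
Insurer total = bills − owner's total = €19736 − €5500 = €14236.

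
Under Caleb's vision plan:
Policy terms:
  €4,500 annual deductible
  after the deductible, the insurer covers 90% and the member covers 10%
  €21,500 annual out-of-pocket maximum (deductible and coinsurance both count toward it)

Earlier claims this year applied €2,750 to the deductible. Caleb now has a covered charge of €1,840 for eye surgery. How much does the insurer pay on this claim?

€81

Deductible still to meet: €4,500 − €2,750 = €1,750.
The remaining €90 (= €1,840 − €1,750) moves to coinsurance.
Member's 10% share of €90 is €9.
That puts the member's cost at €1,750 + €9 = €1,759 before any cap.
Total out-of-pocket so far would be €2,750 + €1,759 = €4,509, below the €21,500 cap — no reduction.
The insurer covers the remainder: €1,840 − €1,759 = €81.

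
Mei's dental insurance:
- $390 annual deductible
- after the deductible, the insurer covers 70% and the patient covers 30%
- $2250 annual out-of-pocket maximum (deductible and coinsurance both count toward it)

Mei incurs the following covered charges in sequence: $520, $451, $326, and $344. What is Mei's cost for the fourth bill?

$103.20

Claim 1 — $520: deductible takes $390, $130 remains; 30% of $130 = $39. Patient pays $429; OOP now $429.
Claim 2 — $451: deductible already satisfied, so patient's share is 30% × $451 = $135.30. Patient owes $135.30 (running OOP $564.30).
Claim 3 — $326: deductible met; 30% of $326 = $97.80. Patient owes $97.80 (running OOP $662.10).
Claim 4 — $344: deductible already satisfied, so patient's share is 30% × $344 = $103.20. Patient owes $103.20 (running OOP $765.30).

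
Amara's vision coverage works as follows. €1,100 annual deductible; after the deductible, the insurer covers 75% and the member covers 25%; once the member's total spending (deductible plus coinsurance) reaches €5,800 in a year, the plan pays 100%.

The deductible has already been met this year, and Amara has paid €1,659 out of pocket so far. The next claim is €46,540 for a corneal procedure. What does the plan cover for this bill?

€42,399

The deductible is already satisfied, so the full bill goes to coinsurance.
Coinsurance: €46,540 × 25% = €11,635.
Adding €11,635 to the €1,659 already spent would give €13,294, which exceeds the €5,800 cap; the member pays just €5,800 − €1,659 = €4,141.
The plan picks up €46,540 − €4,141 = €42,399.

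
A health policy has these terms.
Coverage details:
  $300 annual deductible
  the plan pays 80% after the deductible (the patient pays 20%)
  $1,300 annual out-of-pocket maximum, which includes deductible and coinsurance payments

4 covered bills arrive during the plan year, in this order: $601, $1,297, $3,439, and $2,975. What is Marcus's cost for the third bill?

$680.40

#1 ($601): $300 finishes the deductible; $301 goes to coinsurance; patient's 20% is $60.20. Patient owes $360.20 (running OOP $360.20).
#2 ($1,297): 20% coinsurance on $1,297 = $259.40. Patient pays $259.40; OOP now $619.60.
#3 ($3,439): deductible already satisfied, so patient's share is 20% × $3,439 = $687.80. OOP would hit $1,307.40 > $1,300, so the cap limits the patient to $1,300 − $619.60 = $680.40.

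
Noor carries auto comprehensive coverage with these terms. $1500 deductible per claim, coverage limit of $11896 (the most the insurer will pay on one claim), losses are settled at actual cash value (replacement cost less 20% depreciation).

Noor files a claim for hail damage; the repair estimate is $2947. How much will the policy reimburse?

$857.60

Depreciate 20%: the covered value is $2947 × 0.8 = $2357.60.
Less the $1500 deductible: $2357.60 − $1500 = $857.60.
$857.60 is within the $11896 limit, so the insurer pays $857.60.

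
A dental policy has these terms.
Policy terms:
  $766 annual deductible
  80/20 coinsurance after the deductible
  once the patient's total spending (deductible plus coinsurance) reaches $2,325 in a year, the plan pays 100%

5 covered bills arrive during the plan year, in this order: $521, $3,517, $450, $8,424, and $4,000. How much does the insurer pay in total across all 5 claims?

$14,587

Claim 1 — $521: entire amount goes to the deductible. Patient pays $521; OOP now $521. Plan pays $521 − $521 = $0.
Claim 2 — $3,517: deductible takes $245, $3,272 remains; 20% of $3,272 = $654.40. Patient pays $899.40; OOP now $1,420.40. Insurer: $3,517 − $899.40 = $2,617.60.
Claim 3 — $450: deductible met; 20% of $450 = $90. Cost to patient: $90. OOP to date $1,510.40. Insurer: $450 − $90 = $360.
Claim 4 — $8,424: deductible already satisfied, so patient's share is 20% × $8,424 = $1,684.80. OOP would hit $3,195.20 > $2,325, so the cap limits the patient to $2,325 − $1,510.40 = $814.60. Plan pays $8,424 − $814.60 = $7,609.40.
Claim 5 — $4,000: deductible already satisfied, so patient's share is 20% × $4,000 = $800. OOP would hit $3,125 > $2,325, so the cap limits the patient to $2,325 − $2,325 = $0. Insurer: $4,000 − $0 = $4,000.
Insurer total = bills − patient's total = $16,912 − $2,325 = $14,587.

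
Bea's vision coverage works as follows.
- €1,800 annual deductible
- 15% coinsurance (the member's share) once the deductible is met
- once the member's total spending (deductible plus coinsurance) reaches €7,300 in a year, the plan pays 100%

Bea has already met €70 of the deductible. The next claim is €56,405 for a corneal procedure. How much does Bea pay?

Remaining deductible: €1,800 − €70 = €1,730.
That leaves €56,405 − €1,730 = €54,675 for coinsurance.
Member's 15% share of €54,675 is €8,201.25.
That puts the member's cost at €1,730 + €8,201.25 = €9,931.25 before any cap.
Adding €9,931.25 to the €70 already spent would give €10,001.25, which exceeds the €7,300 cap; the member pays just €7,300 − €70 = €7,230.

€7,230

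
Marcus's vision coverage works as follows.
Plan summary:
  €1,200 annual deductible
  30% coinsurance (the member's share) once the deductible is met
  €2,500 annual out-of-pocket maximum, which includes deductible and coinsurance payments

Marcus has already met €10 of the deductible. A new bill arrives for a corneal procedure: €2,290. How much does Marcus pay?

Remaining deductible: €1,200 − €10 = €1,190.
After the €1,190 deductible portion, €2,290 − €1,190 = €1,100 is subject to coinsurance.
Member's 30% share of €1,100 is €330.
Member responsibility before any cap: €1,190 + €330 = €1,520.
Year-to-date out-of-pocket becomes €10 + €1,520 = €1,530, still under the €2,500 maximum, so no cap applies.

€1,520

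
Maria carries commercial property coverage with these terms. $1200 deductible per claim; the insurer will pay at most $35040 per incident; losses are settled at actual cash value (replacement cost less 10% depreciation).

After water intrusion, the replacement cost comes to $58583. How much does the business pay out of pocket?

$23543

Actual cash value after 10% depreciation: $58583 × 90% = $52724.70.
After the deductible, $52724.70 − $1200 = $51524.70 remains.
Since $51524.70 > $35040, the payout is capped at $35040.
The business bears the rest of the original loss: $58583 − $35040 = $23543.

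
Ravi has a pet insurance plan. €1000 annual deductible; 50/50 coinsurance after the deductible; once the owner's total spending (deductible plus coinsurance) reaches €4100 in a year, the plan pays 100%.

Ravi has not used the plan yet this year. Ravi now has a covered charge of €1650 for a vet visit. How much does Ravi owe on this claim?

€1325

Deductible not yet touched, so the first €1000 of the bill goes to the deductible.
That leaves €1650 − €1000 = €650 for coinsurance.
Owner's 50% share of €650 is €325.
So the owner owes €1000 + €325 = €1325 before any cap.
Year-to-date out-of-pocket becomes €0 + €1325 = €1325, still under the €4100 maximum, so no cap applies.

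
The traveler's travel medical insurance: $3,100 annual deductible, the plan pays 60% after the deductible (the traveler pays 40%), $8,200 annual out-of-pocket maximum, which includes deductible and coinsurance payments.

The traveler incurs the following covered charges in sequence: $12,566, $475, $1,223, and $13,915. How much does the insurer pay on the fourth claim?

$13,280.60

Claim 1 — $12,566: deductible takes $3,100, $9,466 remains; coinsurance $9,466 × 40% = $3,786.40. Cost to traveler: $6,886.40. OOP to date $6,886.40. Insurer: $12,566 − $6,886.40 = $5,679.60.
Claim 2 — $475: deductible met; 40% of $475 = $190. Traveler owes $190 (running OOP $7,076.40). Plan pays $475 − $190 = $285.
Claim 3 — $1,223: deductible already satisfied, so traveler's share is 40% × $1,223 = $489.20. Traveler owes $489.20 (running OOP $7,565.60). Plan pays $1,223 − $489.20 = $733.80.
Claim 4 — $13,915: deductible met; 40% of $13,915 = $5,566. Adding that to $7,565.60 gives $13,131.60, past the $8,200 cap; traveler pays only $8,200 − $7,565.60 = $634.40. Plan pays $13,915 − $634.40 = $13,280.60.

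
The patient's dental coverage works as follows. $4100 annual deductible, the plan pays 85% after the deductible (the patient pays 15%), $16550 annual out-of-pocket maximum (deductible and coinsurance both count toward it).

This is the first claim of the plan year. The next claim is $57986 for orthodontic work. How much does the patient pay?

$12182.90

Nothing has been paid toward the $4100 deductible, so the first $4100 of this charge is applied there.
The remaining $53886 (= $57986 − $4100) moves to coinsurance.
Patient's 15% share of $53886 is $8082.90.
Patient responsibility before any cap: $4100 + $8082.90 = $12182.90.
Total out-of-pocket so far would be $0 + $12182.90 = $12182.90, below the $16550 cap — no reduction.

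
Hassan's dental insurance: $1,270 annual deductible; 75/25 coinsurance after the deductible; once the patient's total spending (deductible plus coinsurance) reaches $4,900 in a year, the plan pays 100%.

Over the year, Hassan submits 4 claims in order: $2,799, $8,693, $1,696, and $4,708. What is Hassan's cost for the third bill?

$424

Claim 1 ($2,799): $1,270 finishes the deductible; $1,529 goes to coinsurance; patient's 25% is $382.25. Patient pays $1,652.25; OOP now $1,652.25.
Claim 2 ($8,693): 25% coinsurance on $8,693 = $2,173.25. Patient pays $2,173.25; OOP now $3,825.50.
Claim 3 ($1,696): 25% coinsurance on $1,696 = $424. Patient pays $424; OOP now $4,249.50.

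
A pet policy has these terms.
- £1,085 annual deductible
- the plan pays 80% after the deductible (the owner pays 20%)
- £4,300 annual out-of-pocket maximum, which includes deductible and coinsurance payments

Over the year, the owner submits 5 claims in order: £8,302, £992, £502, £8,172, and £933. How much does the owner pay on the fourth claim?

Claim 1 — £8,302: £1,085 to deductible, leaving £7,217; owner's 20% is £1,443.40. Owner owes £2,528.40 (running OOP £2,528.40).
Claim 2 — £992: 20% coinsurance on £992 = £198.40. Owner pays £198.40; OOP now £2,726.80.
Claim 3 — £502: deductible already satisfied, so owner's share is 20% × £502 = £100.40. Cost to owner: £100.40. OOP to date £2,827.20.
Claim 4 — £8,172: deductible already satisfied, so owner's share is 20% × £8,172 = £1,634.40. OOP would hit £4,461.60 > £4,300, so the cap limits the owner to £4,300 − £2,827.20 = £1,472.80.

£1,472.80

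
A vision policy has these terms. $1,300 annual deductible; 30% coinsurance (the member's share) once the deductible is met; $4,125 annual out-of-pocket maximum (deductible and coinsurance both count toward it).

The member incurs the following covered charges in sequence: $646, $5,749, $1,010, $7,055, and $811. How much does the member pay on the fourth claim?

$993.50

Claim 1 — $646: all of it applies to the deductible. Member owes $646 (running OOP $646).
Claim 2 — $5,749: deductible takes $654, $5,095 remains; member's 30% is $1,528.50. Cost to member: $2,182.50. OOP to date $2,828.50.
Claim 3 — $1,010: 30% coinsurance on $1,010 = $303. Cost to member: $303. OOP to date $3,131.50.
Claim 4 — $7,055: deductible met; 30% of $7,055 = $2,116.50. That would push OOP to $5,248, over the $4,125 cap, so member pays $4,125 − $3,131.50 = $993.50.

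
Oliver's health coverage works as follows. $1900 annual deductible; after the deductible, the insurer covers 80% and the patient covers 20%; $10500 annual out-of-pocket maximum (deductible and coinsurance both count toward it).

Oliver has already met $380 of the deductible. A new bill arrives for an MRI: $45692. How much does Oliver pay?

$10120

Deductible still to meet: $1900 − $380 = $1520.
After the $1520 deductible portion, $45692 − $1520 = $44172 is subject to coinsurance.
Patient's 20% share of $44172 is $8834.40.
So the patient owes $1520 + $8834.40 = $10354.40 before any cap.
Adding $10354.40 to the $380 already spent would give $10734.40, which exceeds the $10500 cap; the patient pays just $10500 − $380 = $10120.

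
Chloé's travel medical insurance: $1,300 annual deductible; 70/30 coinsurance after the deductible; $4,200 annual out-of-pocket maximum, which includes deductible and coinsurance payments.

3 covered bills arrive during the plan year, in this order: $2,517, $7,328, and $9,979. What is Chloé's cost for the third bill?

#1 ($2,517): deductible takes $1,300, $1,217 remains; traveler's 30% is $365.10. Traveler owes $1,665.10 (running OOP $1,665.10).
#2 ($7,328): deductible already satisfied, so traveler's share is 30% × $7,328 = $2,198.40. Traveler owes $2,198.40 (running OOP $3,863.50).
#3 ($9,979): deductible met; 30% of $9,979 = $2,993.70. Adding that to $3,863.50 gives $6,857.20, past the $4,200 cap; traveler pays only $4,200 − $3,863.50 = $336.50.

$336.50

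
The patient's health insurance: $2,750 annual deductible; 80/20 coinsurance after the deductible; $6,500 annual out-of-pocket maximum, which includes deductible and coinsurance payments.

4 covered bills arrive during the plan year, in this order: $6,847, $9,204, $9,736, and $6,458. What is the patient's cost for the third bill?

Claim 1 ($6,847): $2,750 to deductible, leaving $4,097; 20% of $4,097 = $819.40. Patient owes $3,569.40 (running OOP $3,569.40).
Claim 2 ($9,204): deductible met; 20% of $9,204 = $1,840.80. Patient owes $1,840.80 (running OOP $5,410.20).
Claim 3 ($9,736): 20% coinsurance on $9,736 = $1,947.20. That would push OOP to $7,357.40, over the $6,500 cap, so patient pays $6,500 − $5,410.20 = $1,089.80.

$1,089.80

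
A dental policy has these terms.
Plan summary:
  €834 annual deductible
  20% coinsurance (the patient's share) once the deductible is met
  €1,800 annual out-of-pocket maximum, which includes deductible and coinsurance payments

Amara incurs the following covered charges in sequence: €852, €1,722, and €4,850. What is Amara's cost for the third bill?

Claim 1 (€852): €834 to deductible, leaving €18; 20% of €18 = €3.60. Patient owes €837.60 (running OOP €837.60).
Claim 2 (€1,722): 20% coinsurance on €1,722 = €344.40. Patient owes €344.40 (running OOP €1,182).
Claim 3 (€4,850): 20% coinsurance on €4,850 = €970. That would push OOP to €2,152, over the €1,800 cap, so patient pays €1,800 − €1,182 = €618.

€618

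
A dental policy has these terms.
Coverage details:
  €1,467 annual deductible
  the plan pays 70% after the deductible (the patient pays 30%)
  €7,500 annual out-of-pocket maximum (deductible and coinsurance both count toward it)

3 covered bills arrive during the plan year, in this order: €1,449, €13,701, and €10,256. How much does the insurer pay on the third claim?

€8,327.90

Claim 1 — €1,449: fully absorbed by the deductible. Cost to patient: €1,449. OOP to date €1,449. Insurer: €1,449 − €1,449 = €0.
Claim 2 — €13,701: €18 finishes the deductible; €13,683 goes to coinsurance; patient's 30% is €4,104.90. Patient pays €4,122.90; OOP now €5,571.90. Insurer: €13,701 − €4,122.90 = €9,578.10.
Claim 3 — €10,256: 30% coinsurance on €10,256 = €3,076.80. That would push OOP to €8,648.70, over the €7,500 cap, so patient pays €7,500 − €5,571.90 = €1,928.10. Insurer: €10,256 − €1,928.10 = €8,327.90.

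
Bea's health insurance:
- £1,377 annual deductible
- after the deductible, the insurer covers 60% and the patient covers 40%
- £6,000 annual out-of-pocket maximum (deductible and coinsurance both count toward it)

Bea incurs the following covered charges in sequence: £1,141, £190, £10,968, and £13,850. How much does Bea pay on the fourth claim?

£254.20

Claim 1 (£1,141): entire amount goes to the deductible. Patient owes £1,141 (running OOP £1,141).
Claim 2 (£190): fully absorbed by the deductible. Cost to patient: £190. OOP to date £1,331.
Claim 3 (£10,968): deductible takes £46, £10,922 remains; 40% of £10,922 = £4,368.80. Patient pays £4,414.80; OOP now £5,745.80.
Claim 4 (£13,850): deductible met; 40% of £13,850 = £5,540. That would push OOP to £11,285.80, over the £6,000 cap, so patient pays £6,000 − £5,745.80 = £254.20.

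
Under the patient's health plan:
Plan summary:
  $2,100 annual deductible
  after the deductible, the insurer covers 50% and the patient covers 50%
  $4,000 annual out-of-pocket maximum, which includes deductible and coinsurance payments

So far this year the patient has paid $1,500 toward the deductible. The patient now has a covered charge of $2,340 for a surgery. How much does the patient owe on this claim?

$1,470

Remaining deductible: $2,100 − $1,500 = $600.
That leaves $2,340 − $600 = $1,740 for coinsurance.
Patient's 50% share of $1,740 is $870.
So the patient owes $600 + $870 = $1,470 before any cap.
Cumulative spending $1,500 + $1,470 = $2,970 stays under the $4,000 maximum.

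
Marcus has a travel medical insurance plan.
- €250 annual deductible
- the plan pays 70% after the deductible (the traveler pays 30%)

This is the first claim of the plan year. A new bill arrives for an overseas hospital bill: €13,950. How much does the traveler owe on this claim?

Deductible not yet touched, so the first €250 of the bill goes to the deductible.
That leaves €13,950 − €250 = €13,700 for coinsurance.
30% of €13,700 = €4,110 falls to the traveler.
Traveler responsibility: €250 + €4,110 = €4,360.

€4,360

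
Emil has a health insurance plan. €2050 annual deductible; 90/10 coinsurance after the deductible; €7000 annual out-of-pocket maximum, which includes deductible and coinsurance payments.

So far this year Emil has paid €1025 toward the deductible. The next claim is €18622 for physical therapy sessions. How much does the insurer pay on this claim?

€15837.30

Remaining deductible: €2050 − €1025 = €1025.
That leaves €18622 − €1025 = €17597 for coinsurance.
10% of €17597 = €1759.70 falls to the patient.
Patient responsibility before any cap: €1025 + €1759.70 = €2784.70.
Cumulative spending €1025 + €2784.70 = €3809.70 stays under the €7000 maximum.
The plan picks up €18622 − €2784.70 = €15837.30.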